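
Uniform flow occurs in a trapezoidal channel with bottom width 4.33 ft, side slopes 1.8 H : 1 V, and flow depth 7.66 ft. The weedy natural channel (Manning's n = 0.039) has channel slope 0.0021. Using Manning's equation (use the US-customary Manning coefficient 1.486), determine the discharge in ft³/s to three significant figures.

597 ft³/s

A = (b + z·y)·y = (4.33 + 1.8×7.66)×7.66 = 138.8 ft²
P = b + 2y√(1+z²) = 4.33 + 2×7.66×√(1+1.8²) = 35.88 ft
R = A/P = 138.8/35.88 = 3.868 ft
Q = (1.486/n)·A·R^(2/3)·S^(1/2) = (1.486/0.039) × 138.8 × 3.868^(2/3) × 0.0021^(1/2) = 597.2 ft³/s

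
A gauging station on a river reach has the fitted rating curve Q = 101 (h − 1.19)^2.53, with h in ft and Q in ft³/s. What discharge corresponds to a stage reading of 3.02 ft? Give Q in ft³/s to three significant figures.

Q = 101 × (3.02 − 1.19)^2.53 = 101 × 1.83^2.53 = 465.9 ft³/s

466 ft³/s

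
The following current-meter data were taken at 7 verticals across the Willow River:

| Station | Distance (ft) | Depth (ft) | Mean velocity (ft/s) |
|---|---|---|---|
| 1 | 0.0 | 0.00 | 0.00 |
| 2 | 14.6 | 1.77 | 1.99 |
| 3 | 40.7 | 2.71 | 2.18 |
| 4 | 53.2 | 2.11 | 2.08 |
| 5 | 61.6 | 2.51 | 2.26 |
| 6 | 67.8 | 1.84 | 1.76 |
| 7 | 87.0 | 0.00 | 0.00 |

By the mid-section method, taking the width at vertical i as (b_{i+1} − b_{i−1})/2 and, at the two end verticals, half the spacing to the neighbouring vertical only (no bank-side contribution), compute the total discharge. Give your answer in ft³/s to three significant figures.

314 ft³/s

w_2 = (40.7 − 0.0)/2 = 20.35 ft; q_2 = 1.99 × 1.77 × 20.35 = 71.68 ft³/s
w_3 = (53.2 − 14.6)/2 = 19.3 ft; q_3 = 2.18 × 2.71 × 19.3 = 114.0 ft³/s
w_4 = (61.6 − 40.7)/2 = 10.45 ft; q_4 = 2.08 × 2.11 × 10.45 = 45.86 ft³/s
w_5 = (67.8 − 53.2)/2 = 7.3 ft; q_5 = 2.26 × 2.51 × 7.3 = 41.41 ft³/s
w_6 = (87.0 − 61.6)/2 = 12.7 ft; q_6 = 1.76 × 1.84 × 12.7 = 41.13 ft³/s
Stations 1, 7 contribute zero (depth or velocity is 0).
Q = Σ qᵢ = 314.1 ft³/s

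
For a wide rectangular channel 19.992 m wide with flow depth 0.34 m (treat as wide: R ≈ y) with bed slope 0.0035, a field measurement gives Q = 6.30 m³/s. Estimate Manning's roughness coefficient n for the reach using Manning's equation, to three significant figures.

A = b·y = 19.992 × 0.34 = 6.797 m²
Wide channel: R ≈ y = 0.34 m
n = (1/Q)·A·R^(2/3)·S^(1/2) = (1/6.30) × 6.797 × 0.4871 × 0.05916 = 0.03109

0.0311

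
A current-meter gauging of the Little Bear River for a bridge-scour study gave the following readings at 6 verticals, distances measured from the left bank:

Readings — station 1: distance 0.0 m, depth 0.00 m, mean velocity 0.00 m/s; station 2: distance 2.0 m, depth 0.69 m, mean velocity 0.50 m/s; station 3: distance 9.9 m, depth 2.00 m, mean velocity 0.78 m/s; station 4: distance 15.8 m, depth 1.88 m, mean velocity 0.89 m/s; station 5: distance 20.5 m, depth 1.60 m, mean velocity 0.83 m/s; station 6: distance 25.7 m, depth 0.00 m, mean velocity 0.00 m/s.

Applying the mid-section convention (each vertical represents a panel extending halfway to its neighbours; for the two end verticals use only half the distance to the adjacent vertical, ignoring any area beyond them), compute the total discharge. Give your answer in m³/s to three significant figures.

w_2 = (9.9 − 0.0)/2 = 4.95 m; q_2 = 0.50 × 0.69 × 4.95 = 1.708 m³/s
w_3 = (15.8 − 2.0)/2 = 6.9 m; q_3 = 0.78 × 2.00 × 6.9 = 10.76 m³/s
w_4 = (20.5 − 9.9)/2 = 5.3 m; q_4 = 0.89 × 1.88 × 5.3 = 8.868 m³/s
w_5 = (25.7 − 15.8)/2 = 4.95 m; q_5 = 0.83 × 1.60 × 4.95 = 6.574 m³/s
Stations 1, 6 contribute zero (depth or velocity is 0).
Q = Σ qᵢ = 27.91 m³/s

27.9 m³/s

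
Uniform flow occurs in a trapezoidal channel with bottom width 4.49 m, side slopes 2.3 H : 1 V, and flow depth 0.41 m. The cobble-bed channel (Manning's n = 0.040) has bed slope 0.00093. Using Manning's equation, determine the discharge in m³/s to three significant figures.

A = (b + z·y)·y = (4.49 + 2.3×0.41)×0.41 = 2.228 m²
P = b + 2y√(1+z²) = 4.49 + 2×0.41×√(1+2.3²) = 6.547 m
R = A/P = 2.228/6.547 = 0.3403 m
Q = (1/n)·A·R^(2/3)·S^(1/2) = (1/0.040) × 2.228 × 0.3403^(2/3) × 0.00093^(1/2) = 0.8277 m³/s

0.828 m³/s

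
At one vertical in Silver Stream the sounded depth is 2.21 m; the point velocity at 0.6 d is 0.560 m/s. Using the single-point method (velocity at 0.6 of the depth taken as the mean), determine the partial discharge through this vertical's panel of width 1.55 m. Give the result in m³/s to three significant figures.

1.92 m³/s

v̄ = v₀.₆ = 0.560 m/s
q = v̄ × d × w = 0.5600 × 2.21 × 1.55 = 1.918 m³/s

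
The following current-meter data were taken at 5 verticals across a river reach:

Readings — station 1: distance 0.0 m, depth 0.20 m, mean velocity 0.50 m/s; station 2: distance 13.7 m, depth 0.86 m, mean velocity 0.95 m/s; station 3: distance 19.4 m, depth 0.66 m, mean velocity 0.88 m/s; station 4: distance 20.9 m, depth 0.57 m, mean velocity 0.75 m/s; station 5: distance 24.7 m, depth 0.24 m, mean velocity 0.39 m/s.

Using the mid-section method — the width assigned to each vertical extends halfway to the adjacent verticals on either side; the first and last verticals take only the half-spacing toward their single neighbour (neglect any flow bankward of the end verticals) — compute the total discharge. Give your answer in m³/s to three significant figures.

12.0 m³/s

w_1 = (13.7 − 0.0)/2 = 6.85 m; q_1 = 0.50 × 0.20 × 6.85 = 0.6850 m³/s
w_2 = (19.4 − 0.0)/2 = 9.7 m; q_2 = 0.95 × 0.86 × 9.7 = 7.925 m³/s
w_3 = (20.9 − 13.7)/2 = 3.6 m; q_3 = 0.88 × 0.66 × 3.6 = 2.091 m³/s
w_4 = (24.7 − 19.4)/2 = 2.65 m; q_4 = 0.75 × 0.57 × 2.65 = 1.133 m³/s
w_5 = (24.7 − 20.9)/2 = 1.9 m; q_5 = 0.39 × 0.24 × 1.9 = 0.1778 m³/s
Q = Σ qᵢ = 12.01 m³/s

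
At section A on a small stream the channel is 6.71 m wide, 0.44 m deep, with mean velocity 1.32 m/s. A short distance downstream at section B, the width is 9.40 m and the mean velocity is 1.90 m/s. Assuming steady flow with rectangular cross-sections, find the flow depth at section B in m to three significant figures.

0.218 m

Q = A₁V₁ = (6.71×0.44) × 1.32 = 3.897 m³/s
d₂ = Q/(b₂ V₂) = 3.897/(9.40×1.90) = 0.2182 m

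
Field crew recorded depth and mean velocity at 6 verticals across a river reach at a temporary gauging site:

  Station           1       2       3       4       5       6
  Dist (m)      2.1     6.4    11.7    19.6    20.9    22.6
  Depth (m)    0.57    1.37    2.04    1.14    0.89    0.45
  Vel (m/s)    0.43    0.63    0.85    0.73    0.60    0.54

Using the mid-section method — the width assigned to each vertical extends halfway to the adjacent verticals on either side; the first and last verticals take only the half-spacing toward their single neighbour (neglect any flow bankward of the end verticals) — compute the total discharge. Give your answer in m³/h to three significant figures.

w_1 = (6.4 − 2.1)/2 = 2.15 m; q_1 = 0.43 × 0.57 × 2.15 = 0.5270 m³/s
w_2 = (11.7 − 2.1)/2 = 4.8 m; q_2 = 0.63 × 1.37 × 4.8 = 4.143 m³/s
w_3 = (19.6 − 6.4)/2 = 6.6 m; q_3 = 0.85 × 2.04 × 6.6 = 11.44 m³/s
w_4 = (20.9 − 11.7)/2 = 4.6 m; q_4 = 0.73 × 1.14 × 4.6 = 3.828 m³/s
w_5 = (22.6 − 19.6)/2 = 1.5 m; q_5 = 0.60 × 0.89 × 1.5 = 0.8010 m³/s
w_6 = (22.6 − 20.9)/2 = 0.85 m; q_6 = 0.54 × 0.45 × 0.85 = 0.2066 m³/s
Q = Σ qᵢ = 20.95 m³/s
= 20.95 × 3600 = 75420 m³/h

75400 m³/h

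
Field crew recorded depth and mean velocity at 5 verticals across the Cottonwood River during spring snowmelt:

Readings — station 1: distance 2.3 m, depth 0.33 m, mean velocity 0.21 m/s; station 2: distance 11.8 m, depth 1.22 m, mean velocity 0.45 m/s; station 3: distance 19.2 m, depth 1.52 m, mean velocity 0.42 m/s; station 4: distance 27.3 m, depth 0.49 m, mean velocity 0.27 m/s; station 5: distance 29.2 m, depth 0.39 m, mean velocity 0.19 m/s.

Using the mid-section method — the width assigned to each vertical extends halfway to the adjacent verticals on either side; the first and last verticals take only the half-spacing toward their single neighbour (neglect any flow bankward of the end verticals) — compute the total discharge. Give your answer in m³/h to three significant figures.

w_1 = (11.8 − 2.3)/2 = 4.75 m; q_1 = 0.21 × 0.33 × 4.75 = 0.3292 m³/s
w_2 = (19.2 − 2.3)/2 = 8.45 m; q_2 = 0.45 × 1.22 × 8.45 = 4.639 m³/s
w_3 = (27.3 − 11.8)/2 = 7.75 m; q_3 = 0.42 × 1.52 × 7.75 = 4.948 m³/s
w_4 = (29.2 − 19.2)/2 = 5 m; q_4 = 0.27 × 0.49 × 5 = 0.6615 m³/s
w_5 = (29.2 − 27.3)/2 = 0.95 m; q_5 = 0.19 × 0.39 × 0.95 = 0.07040 m³/s
Q = Σ qᵢ = 10.65 m³/s
= 10.65 × 3600 = 38330 m³/h

38300 m³/h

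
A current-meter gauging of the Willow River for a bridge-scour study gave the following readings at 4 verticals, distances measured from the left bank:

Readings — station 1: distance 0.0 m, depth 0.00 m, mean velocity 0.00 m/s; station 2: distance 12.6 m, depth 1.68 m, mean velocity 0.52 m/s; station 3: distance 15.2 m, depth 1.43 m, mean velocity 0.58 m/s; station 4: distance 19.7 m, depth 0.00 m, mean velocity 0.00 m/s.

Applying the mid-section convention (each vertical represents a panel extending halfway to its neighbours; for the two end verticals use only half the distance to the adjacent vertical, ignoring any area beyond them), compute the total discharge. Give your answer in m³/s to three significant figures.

9.58 m³/s

w_2 = (15.2 − 0.0)/2 = 7.6 m; q_2 = 0.52 × 1.68 × 7.6 = 6.639 m³/s
w_3 = (19.7 − 12.6)/2 = 3.55 m; q_3 = 0.58 × 1.43 × 3.55 = 2.944 m³/s
Stations 1, 4 contribute zero (depth or velocity is 0).
Q = Σ qᵢ = 9.584 m³/s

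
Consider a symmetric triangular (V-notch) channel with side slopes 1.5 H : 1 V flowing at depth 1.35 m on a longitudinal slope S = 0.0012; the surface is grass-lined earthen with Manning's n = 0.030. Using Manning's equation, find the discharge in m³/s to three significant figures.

2.15 m³/s

A = z·y² = 1.5×1.35² = 2.734 m²
P = 2y√(1+z²) = 2×1.35×√(1+1.5²) = 4.867 m
R = A/P = 2.734/4.867 = 0.5616 m
Q = (1/n)·A·R^(2/3)·S^(1/2) = (1/0.030) × 2.734 × 0.5616^(2/3) × 0.0012^(1/2) = 2.149 m³/s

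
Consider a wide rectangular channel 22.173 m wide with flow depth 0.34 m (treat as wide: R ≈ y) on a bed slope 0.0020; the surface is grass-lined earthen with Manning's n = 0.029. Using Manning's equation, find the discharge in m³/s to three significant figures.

A = b·y = 22.173 × 0.34 = 7.539 m²
Wide channel: R ≈ y = 0.34 m
Q = (1/n)·A·R^(2/3)·S^(1/2) = (1/0.029) × 7.539 × 0.3400^(2/3) × 0.0020^(1/2) = 5.663 m³/s

5.66 m³/s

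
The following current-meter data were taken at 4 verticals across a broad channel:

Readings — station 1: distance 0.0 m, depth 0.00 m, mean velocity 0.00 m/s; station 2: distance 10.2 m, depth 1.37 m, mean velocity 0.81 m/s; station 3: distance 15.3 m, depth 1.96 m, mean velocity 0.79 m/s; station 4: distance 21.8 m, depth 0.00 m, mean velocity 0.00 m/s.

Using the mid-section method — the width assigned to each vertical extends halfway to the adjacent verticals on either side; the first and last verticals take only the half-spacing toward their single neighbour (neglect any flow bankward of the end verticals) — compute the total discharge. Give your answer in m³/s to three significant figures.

w_2 = (15.3 − 0.0)/2 = 7.65 m; q_2 = 0.81 × 1.37 × 7.65 = 8.489 m³/s
w_3 = (21.8 − 10.2)/2 = 5.8 m; q_3 = 0.79 × 1.96 × 5.8 = 8.981 m³/s
Stations 1, 4 contribute zero (depth or velocity is 0).
Q = Σ qᵢ = 17.47 m³/s

17.5 m³/s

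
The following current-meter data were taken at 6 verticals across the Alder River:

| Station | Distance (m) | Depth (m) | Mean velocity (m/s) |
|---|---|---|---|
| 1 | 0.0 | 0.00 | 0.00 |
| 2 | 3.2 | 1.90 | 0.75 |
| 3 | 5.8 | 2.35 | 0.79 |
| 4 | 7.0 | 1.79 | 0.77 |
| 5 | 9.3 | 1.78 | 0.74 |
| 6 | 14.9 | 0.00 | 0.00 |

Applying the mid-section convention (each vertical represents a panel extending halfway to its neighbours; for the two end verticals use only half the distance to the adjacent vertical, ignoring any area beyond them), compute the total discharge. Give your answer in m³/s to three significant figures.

15.3 m³/s

w_2 = (5.8 − 0.0)/2 = 2.9 m; q_2 = 0.75 × 1.90 × 2.9 = 4.133 m³/s
w_3 = (7.0 − 3.2)/2 = 1.9 m; q_3 = 0.79 × 2.35 × 1.9 = 3.527 m³/s
w_4 = (9.3 − 5.8)/2 = 1.75 m; q_4 = 0.77 × 1.79 × 1.75 = 2.412 m³/s
w_5 = (14.9 − 7.0)/2 = 3.95 m; q_5 = 0.74 × 1.78 × 3.95 = 5.203 m³/s
Stations 1, 6 contribute zero (depth or velocity is 0).
Q = Σ qᵢ = 15.27 m³/s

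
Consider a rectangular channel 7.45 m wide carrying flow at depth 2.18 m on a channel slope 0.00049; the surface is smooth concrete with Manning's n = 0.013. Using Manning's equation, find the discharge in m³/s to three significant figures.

A = b·y = 7.45 × 2.18 = 16.24 m²
P = b + 2y = 7.45 + 2×2.18 = 11.81 m
R = A/P = 16.24/11.81 = 1.375 m
Q = (1/n)·A·R^(2/3)·S^(1/2) = (1/0.013) × 16.24 × 1.375^(2/3) × 0.00049^(1/2) = 34.20 m³/s

34.2 m³/s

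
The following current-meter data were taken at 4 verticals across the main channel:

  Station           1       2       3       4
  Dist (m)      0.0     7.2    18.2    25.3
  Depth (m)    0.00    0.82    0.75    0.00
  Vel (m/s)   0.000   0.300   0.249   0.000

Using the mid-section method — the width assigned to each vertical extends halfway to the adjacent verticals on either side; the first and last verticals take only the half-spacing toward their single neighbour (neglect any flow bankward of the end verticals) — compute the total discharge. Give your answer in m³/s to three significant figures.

w_2 = (18.2 − 0.0)/2 = 9.1 m; q_2 = 0.300 × 0.82 × 9.1 = 2.239 m³/s
w_3 = (25.3 − 7.2)/2 = 9.05 m; q_3 = 0.249 × 0.75 × 9.05 = 1.690 m³/s
Stations 1, 4 contribute zero (depth or velocity is 0).
Q = Σ qᵢ = 3.929 m³/s

3.93 m³/s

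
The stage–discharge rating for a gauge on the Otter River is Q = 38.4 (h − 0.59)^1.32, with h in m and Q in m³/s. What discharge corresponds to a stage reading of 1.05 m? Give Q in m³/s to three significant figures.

Q = 38.4 × (1.05 − 0.59)^1.32 = 38.4 × 0.46^1.32 = 13.78 m³/s

13.8 m³/s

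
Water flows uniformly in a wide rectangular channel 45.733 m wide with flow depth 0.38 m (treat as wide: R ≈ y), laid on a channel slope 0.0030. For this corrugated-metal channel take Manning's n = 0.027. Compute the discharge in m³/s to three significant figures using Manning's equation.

A = b·y = 45.733 × 0.38 = 17.38 m²
Wide channel: R ≈ y = 0.38 m
Q = (1/n)·A·R^(2/3)·S^(1/2) = (1/0.027) × 17.38 × 0.3800^(2/3) × 0.0030^(1/2) = 18.50 m³/s

18.5 m³/s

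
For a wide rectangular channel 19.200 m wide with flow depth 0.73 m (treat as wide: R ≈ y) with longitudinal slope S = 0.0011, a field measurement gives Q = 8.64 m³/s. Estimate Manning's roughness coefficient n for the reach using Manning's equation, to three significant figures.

A = b·y = 19.200 × 0.73 = 14.02 m²
Wide channel: R ≈ y = 0.73 m
n = (1/Q)·A·R^(2/3)·S^(1/2) = (1/8.64) × 14.02 × 0.8107 × 0.03317 = 0.04362

0.0436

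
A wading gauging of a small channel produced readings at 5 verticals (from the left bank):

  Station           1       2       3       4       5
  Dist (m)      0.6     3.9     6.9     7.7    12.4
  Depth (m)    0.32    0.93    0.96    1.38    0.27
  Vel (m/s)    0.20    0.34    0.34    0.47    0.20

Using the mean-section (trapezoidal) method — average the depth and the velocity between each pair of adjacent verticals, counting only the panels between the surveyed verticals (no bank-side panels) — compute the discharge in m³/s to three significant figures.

Panel 1-2: Δb = 3.3 m, d̄ = (0.32+0.93)/2 = 0.625, v̄ = (0.20+0.34)/2 = 0.27 → q = 3.3×0.625×0.27 = 0.5569 m³/s
Panel 2-3: Δb = 3 m, d̄ = (0.93+0.96)/2 = 0.945, v̄ = (0.34+0.34)/2 = 0.34 → q = 3×0.945×0.34 = 0.9639 m³/s
Panel 3-4: Δb = 0.8 m, d̄ = (0.96+1.38)/2 = 1.17, v̄ = (0.34+0.47)/2 = 0.405 → q = 0.8×1.17×0.405 = 0.3791 m³/s
Panel 4-5: Δb = 4.7 m, d̄ = (1.38+0.27)/2 = 0.825, v̄ = (0.47+0.20)/2 = 0.335 → q = 4.7×0.825×0.335 = 1.299 m³/s
Q = Σ q = 3.199 m³/s

3.20 m³/s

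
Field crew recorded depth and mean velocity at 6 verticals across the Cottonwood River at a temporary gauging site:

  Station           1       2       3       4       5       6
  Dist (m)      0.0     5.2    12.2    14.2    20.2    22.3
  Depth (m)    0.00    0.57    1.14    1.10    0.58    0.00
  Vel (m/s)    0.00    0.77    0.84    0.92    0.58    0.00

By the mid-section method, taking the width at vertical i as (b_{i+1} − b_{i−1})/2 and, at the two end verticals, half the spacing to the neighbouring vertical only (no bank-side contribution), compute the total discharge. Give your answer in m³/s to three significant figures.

w_2 = (12.2 − 0.0)/2 = 6.1 m; q_2 = 0.77 × 0.57 × 6.1 = 2.677 m³/s
w_3 = (14.2 − 5.2)/2 = 4.5 m; q_3 = 0.84 × 1.14 × 4.5 = 4.309 m³/s
w_4 = (20.2 − 12.2)/2 = 4 m; q_4 = 0.92 × 1.10 × 4 = 4.048 m³/s
w_5 = (22.3 − 14.2)/2 = 4.05 m; q_5 = 0.58 × 0.58 × 4.05 = 1.362 m³/s
Stations 1, 6 contribute zero (depth or velocity is 0).
Q = Σ qᵢ = 12.40 m³/s

12.4 m³/s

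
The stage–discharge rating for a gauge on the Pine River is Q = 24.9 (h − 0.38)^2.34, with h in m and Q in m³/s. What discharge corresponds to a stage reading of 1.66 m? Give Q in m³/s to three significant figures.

Q = 24.9 × (1.66 − 0.38)^2.34 = 24.9 × 1.28^2.34 = 44.37 m³/s

44.4 m³/s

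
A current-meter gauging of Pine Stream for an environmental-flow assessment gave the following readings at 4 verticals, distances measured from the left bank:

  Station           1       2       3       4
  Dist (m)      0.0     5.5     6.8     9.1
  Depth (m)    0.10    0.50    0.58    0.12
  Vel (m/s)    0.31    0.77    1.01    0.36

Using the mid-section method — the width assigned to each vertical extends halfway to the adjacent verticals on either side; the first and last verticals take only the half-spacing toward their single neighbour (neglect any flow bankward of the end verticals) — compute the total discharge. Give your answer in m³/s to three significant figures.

2.50 m³/s

w_1 = (5.5 − 0.0)/2 = 2.75 m; q_1 = 0.31 × 0.10 × 2.75 = 0.08525 m³/s
w_2 = (6.8 − 0.0)/2 = 3.4 m; q_2 = 0.77 × 0.50 × 3.4 = 1.309 m³/s
w_3 = (9.1 − 5.5)/2 = 1.8 m; q_3 = 1.01 × 0.58 × 1.8 = 1.054 m³/s
w_4 = (9.1 − 6.8)/2 = 1.15 m; q_4 = 0.36 × 0.12 × 1.15 = 0.04968 m³/s
Q = Σ qᵢ = 2.498 m³/s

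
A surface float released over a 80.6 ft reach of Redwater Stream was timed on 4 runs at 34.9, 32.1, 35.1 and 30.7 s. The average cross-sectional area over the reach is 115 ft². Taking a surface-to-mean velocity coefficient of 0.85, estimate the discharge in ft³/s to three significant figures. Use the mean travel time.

t̄ = (34.9 + 32.1 + 35.1 + 30.7) / 4 = 33.2 s
v_surface = L / t̄ = 80.6 / 33.2 = 2.428 ft/s
v_mean = 0.85 × 2.428 = 2.064 ft/s
Q = A × v_mean = 115 × 2.064 = 237.3 ft³/s

237 ft³/s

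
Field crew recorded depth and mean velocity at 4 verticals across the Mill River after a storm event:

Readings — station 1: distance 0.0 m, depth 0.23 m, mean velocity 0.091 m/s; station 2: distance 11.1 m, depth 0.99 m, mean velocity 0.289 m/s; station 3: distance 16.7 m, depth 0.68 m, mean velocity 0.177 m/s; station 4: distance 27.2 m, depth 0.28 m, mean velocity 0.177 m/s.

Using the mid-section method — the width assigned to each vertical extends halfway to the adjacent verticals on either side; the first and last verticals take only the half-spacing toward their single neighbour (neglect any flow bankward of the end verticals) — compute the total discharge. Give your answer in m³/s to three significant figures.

3.73 m³/s

w_1 = (11.1 − 0.0)/2 = 5.55 m; q_1 = 0.091 × 0.23 × 5.55 = 0.1162 m³/s
w_2 = (16.7 − 0.0)/2 = 8.35 m; q_2 = 0.289 × 0.99 × 8.35 = 2.389 m³/s
w_3 = (27.2 − 11.1)/2 = 8.05 m; q_3 = 0.177 × 0.68 × 8.05 = 0.9689 m³/s
w_4 = (27.2 − 16.7)/2 = 5.25 m; q_4 = 0.177 × 0.28 × 5.25 = 0.2602 m³/s
Q = Σ qᵢ = 3.734 m³/s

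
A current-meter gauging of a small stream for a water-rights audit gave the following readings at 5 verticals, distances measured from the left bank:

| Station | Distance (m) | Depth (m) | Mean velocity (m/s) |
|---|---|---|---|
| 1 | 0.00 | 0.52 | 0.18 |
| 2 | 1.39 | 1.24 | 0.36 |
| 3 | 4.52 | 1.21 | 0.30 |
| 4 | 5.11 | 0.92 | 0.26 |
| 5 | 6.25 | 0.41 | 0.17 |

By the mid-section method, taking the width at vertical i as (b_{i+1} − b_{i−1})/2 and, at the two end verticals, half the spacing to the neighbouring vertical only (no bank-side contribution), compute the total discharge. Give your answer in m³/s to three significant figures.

w_1 = (1.39 − 0.00)/2 = 0.695 m; q_1 = 0.18 × 0.52 × 0.695 = 0.06505 m³/s
w_2 = (4.52 − 0.00)/2 = 2.26 m; q_2 = 0.36 × 1.24 × 2.26 = 1.009 m³/s
w_3 = (5.11 − 1.39)/2 = 1.86 m; q_3 = 0.30 × 1.21 × 1.86 = 0.6752 m³/s
w_4 = (6.25 − 4.52)/2 = 0.865 m; q_4 = 0.26 × 0.92 × 0.865 = 0.2069 m³/s
w_5 = (6.25 − 5.11)/2 = 0.57 m; q_5 = 0.17 × 0.41 × 0.57 = 0.03973 m³/s
Q = Σ qᵢ = 1.996 m³/s

2.00 m³/s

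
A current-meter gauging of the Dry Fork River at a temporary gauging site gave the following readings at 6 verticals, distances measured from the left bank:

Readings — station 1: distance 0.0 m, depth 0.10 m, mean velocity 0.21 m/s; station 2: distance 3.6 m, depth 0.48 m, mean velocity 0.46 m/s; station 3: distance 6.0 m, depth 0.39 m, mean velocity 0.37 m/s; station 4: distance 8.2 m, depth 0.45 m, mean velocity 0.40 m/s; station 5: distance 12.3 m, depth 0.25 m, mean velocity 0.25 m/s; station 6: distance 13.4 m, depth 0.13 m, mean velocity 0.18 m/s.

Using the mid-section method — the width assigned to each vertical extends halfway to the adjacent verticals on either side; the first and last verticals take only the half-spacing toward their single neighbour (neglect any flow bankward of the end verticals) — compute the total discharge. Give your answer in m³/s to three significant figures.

1.77 m³/s

w_1 = (3.6 − 0.0)/2 = 1.8 m; q_1 = 0.21 × 0.10 × 1.8 = 0.03780 m³/s
w_2 = (6.0 − 0.0)/2 = 3 m; q_2 = 0.46 × 0.48 × 3 = 0.6624 m³/s
w_3 = (8.2 − 3.6)/2 = 2.3 m; q_3 = 0.37 × 0.39 × 2.3 = 0.3319 m³/s
w_4 = (12.3 − 6.0)/2 = 3.15 m; q_4 = 0.40 × 0.45 × 3.15 = 0.5670 m³/s
w_5 = (13.4 − 8.2)/2 = 2.6 m; q_5 = 0.25 × 0.25 × 2.6 = 0.1625 m³/s
w_6 = (13.4 − 12.3)/2 = 0.55 m; q_6 = 0.18 × 0.13 × 0.55 = 0.01287 m³/s
Q = Σ qᵢ = 1.774 m³/s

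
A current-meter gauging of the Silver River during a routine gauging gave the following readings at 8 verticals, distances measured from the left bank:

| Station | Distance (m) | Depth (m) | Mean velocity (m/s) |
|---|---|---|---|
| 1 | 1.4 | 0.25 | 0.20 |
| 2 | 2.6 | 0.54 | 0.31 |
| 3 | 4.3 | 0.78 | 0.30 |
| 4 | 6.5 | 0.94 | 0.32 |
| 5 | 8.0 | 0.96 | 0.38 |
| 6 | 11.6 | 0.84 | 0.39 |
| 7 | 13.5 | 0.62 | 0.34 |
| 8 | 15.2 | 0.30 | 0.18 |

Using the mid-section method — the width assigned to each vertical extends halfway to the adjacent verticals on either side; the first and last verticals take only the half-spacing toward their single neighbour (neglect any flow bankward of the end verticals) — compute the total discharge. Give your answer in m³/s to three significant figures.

w_1 = (2.6 − 1.4)/2 = 0.6 m; q_1 = 0.20 × 0.25 × 0.6 = 0.03000 m³/s
w_2 = (4.3 − 1.4)/2 = 1.45 m; q_2 = 0.31 × 0.54 × 1.45 = 0.2427 m³/s
w_3 = (6.5 − 2.6)/2 = 1.95 m; q_3 = 0.30 × 0.78 × 1.95 = 0.4563 m³/s
w_4 = (8.0 − 4.3)/2 = 1.85 m; q_4 = 0.32 × 0.94 × 1.85 = 0.5565 m³/s
w_5 = (11.6 − 6.5)/2 = 2.55 m; q_5 = 0.38 × 0.96 × 2.55 = 0.9302 m³/s
w_6 = (13.5 − 8.0)/2 = 2.75 m; q_6 = 0.39 × 0.84 × 2.75 = 0.9009 m³/s
w_7 = (15.2 − 11.6)/2 = 1.8 m; q_7 = 0.34 × 0.62 × 1.8 = 0.3794 m³/s
w_8 = (15.2 − 13.5)/2 = 0.85 m; q_8 = 0.18 × 0.30 × 0.85 = 0.04590 m³/s
Q = Σ qᵢ = 3.542 m³/s

3.54 m³/s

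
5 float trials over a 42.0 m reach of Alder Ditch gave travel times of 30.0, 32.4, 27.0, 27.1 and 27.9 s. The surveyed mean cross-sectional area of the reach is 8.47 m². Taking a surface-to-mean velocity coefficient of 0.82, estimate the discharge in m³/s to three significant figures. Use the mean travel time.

t̄ = (30.0 + 32.4 + 27.0 + 27.1 + 27.9) / 5 = 28.88 s
v_surface = L / t̄ = 42.0 / 28.88 = 1.454 m/s
v_mean = 0.82 × 1.454 = 1.193 m/s
Q = A × v_mean = 8.47 × 1.193 = 10.10 m³/s

10.1 m³/s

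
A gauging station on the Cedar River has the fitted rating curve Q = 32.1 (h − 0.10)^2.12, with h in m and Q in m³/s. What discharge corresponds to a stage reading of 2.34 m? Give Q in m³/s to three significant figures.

Q = 32.1 × (2.34 − 0.10)^2.12 = 32.1 × 2.24^2.12 = 177.4 m³/s

177 m³/s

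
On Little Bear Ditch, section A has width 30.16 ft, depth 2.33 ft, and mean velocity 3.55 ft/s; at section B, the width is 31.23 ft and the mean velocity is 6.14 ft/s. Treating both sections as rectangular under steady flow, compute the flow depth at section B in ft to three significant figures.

1.30 ft

Q = A₁V₁ = (30.16×2.33) × 3.55 = 249.5 ft³/s
d₂ = Q/(b₂ V₂) = 249.5/(31.23×6.14) = 1.301 ft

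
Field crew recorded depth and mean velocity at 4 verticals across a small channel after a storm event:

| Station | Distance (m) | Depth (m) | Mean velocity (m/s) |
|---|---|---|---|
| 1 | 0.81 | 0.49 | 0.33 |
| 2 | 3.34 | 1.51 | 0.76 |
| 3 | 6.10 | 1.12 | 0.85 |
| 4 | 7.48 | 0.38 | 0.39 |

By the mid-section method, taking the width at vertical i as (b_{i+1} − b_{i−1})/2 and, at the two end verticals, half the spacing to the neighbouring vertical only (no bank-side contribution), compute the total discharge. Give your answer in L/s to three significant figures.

w_1 = (3.34 − 0.81)/2 = 1.265 m; q_1 = 0.33 × 0.49 × 1.265 = 0.2046 m³/s
w_2 = (6.10 − 0.81)/2 = 2.645 m; q_2 = 0.76 × 1.51 × 2.645 = 3.035 m³/s
w_3 = (7.48 − 3.34)/2 = 2.07 m; q_3 = 0.85 × 1.12 × 2.07 = 1.971 m³/s
w_4 = (7.48 − 6.10)/2 = 0.69 m; q_4 = 0.39 × 0.38 × 0.69 = 0.1023 m³/s
Q = Σ qᵢ = 5.313 m³/s
= 5.313 × 1000 = 5313 L/s

5310 L/s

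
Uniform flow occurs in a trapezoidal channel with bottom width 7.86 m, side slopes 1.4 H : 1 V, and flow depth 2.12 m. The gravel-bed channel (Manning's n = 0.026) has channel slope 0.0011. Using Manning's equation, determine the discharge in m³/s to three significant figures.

A = (b + z·y)·y = (7.86 + 1.4×2.12)×2.12 = 22.96 m²
P = b + 2y√(1+z²) = 7.86 + 2×2.12×√(1+1.4²) = 15.15 m
R = A/P = 22.96/15.15 = 1.515 m
Q = (1/n)·A·R^(2/3)·S^(1/2) = (1/0.026) × 22.96 × 1.515^(2/3) × 0.0011^(1/2) = 38.62 m³/s

38.6 m³/s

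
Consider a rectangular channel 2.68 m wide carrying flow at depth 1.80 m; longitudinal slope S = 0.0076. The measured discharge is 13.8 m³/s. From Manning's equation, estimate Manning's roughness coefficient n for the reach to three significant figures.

0.0256

A = b·y = 2.68 × 1.80 = 4.824 m²
P = b + 2y = 2.68 + 2×1.80 = 6.280 m
R = A/P = 4.824/6.280 = 0.7682 m
n = (1/Q)·A·R^(2/3)·S^(1/2) = (1/13.8) × 4.824 × 0.8387 × 0.08718 = 0.02556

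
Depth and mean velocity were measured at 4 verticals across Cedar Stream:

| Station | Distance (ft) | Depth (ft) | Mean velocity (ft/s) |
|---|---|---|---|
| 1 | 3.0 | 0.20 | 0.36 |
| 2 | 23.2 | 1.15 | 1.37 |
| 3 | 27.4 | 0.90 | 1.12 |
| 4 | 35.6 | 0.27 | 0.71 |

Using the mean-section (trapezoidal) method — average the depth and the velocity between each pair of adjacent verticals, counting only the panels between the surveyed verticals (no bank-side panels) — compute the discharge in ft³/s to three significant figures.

Panel 1-2: Δb = 20.2 ft, d̄ = (0.20+1.15)/2 = 0.675, v̄ = (0.36+1.37)/2 = 0.865 → q = 20.2×0.675×0.865 = 11.79 ft³/s
Panel 2-3: Δb = 4.2 ft, d̄ = (1.15+0.90)/2 = 1.025, v̄ = (1.37+1.12)/2 = 1.245 → q = 4.2×1.025×1.245 = 5.360 ft³/s
Panel 3-4: Δb = 8.2 ft, d̄ = (0.90+0.27)/2 = 0.585, v̄ = (1.12+0.71)/2 = 0.915 → q = 8.2×0.585×0.915 = 4.389 ft³/s
Q = Σ q = 21.54 ft³/s

21.5 ft³/s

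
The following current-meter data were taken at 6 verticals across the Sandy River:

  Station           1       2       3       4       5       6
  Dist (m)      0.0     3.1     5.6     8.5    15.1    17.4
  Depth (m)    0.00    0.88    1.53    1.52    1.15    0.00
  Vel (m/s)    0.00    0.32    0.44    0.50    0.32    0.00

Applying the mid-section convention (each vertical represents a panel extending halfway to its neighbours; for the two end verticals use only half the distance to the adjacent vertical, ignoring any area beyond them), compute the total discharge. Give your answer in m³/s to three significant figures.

7.85 m³/s

w_2 = (5.6 − 0.0)/2 = 2.8 m; q_2 = 0.32 × 0.88 × 2.8 = 0.7885 m³/s
w_3 = (8.5 − 3.1)/2 = 2.7 m; q_3 = 0.44 × 1.53 × 2.7 = 1.818 m³/s
w_4 = (15.1 − 5.6)/2 = 4.75 m; q_4 = 0.50 × 1.52 × 4.75 = 3.610 m³/s
w_5 = (17.4 − 8.5)/2 = 4.45 m; q_5 = 0.32 × 1.15 × 4.45 = 1.638 m³/s
Stations 1, 6 contribute zero (depth or velocity is 0).
Q = Σ qᵢ = 7.854 m³/s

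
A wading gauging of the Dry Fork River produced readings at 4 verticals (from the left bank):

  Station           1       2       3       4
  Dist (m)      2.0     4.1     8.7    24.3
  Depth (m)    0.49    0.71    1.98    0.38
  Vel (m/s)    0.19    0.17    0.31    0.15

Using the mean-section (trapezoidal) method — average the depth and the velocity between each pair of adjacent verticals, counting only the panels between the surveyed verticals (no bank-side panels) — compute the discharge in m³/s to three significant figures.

5.95 m³/s

Panel 1-2: Δb = 2.1 m, d̄ = (0.49+0.71)/2 = 0.6, v̄ = (0.19+0.17)/2 = 0.18 → q = 2.1×0.6×0.18 = 0.2268 m³/s
Panel 2-3: Δb = 4.6 m, d̄ = (0.71+1.98)/2 = 1.345, v̄ = (0.17+0.31)/2 = 0.24 → q = 4.6×1.345×0.24 = 1.485 m³/s
Panel 3-4: Δb = 15.6 m, d̄ = (1.98+0.38)/2 = 1.18, v̄ = (0.31+0.15)/2 = 0.23 → q = 15.6×1.18×0.23 = 4.234 m³/s
Q = Σ q = 5.946 m³/s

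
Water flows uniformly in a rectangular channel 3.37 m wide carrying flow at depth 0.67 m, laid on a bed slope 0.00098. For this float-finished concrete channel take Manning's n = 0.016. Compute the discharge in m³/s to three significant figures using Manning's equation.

2.71 m³/s

A = b·y = 3.37 × 0.67 = 2.258 m²
P = b + 2y = 3.37 + 2×0.67 = 4.710 m
R = A/P = 2.258/4.710 = 0.4794 m
Q = (1/n)·A·R^(2/3)·S^(1/2) = (1/0.016) × 2.258 × 0.4794^(2/3) × 0.00098^(1/2) = 2.706 m³/s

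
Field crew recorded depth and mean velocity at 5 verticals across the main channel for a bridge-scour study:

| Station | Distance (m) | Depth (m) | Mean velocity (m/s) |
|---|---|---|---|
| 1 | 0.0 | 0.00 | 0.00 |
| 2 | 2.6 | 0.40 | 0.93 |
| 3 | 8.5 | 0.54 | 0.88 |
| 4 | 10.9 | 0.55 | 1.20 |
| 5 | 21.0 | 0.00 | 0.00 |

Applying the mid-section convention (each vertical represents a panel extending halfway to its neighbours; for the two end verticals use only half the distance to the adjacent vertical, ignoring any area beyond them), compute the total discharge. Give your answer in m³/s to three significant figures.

7.68 m³/s

w_2 = (8.5 − 0.0)/2 = 4.25 m; q_2 = 0.93 × 0.40 × 4.25 = 1.581 m³/s
w_3 = (10.9 − 2.6)/2 = 4.15 m; q_3 = 0.88 × 0.54 × 4.15 = 1.972 m³/s
w_4 = (21.0 − 8.5)/2 = 6.25 m; q_4 = 1.20 × 0.55 × 6.25 = 4.125 m³/s
Stations 1, 5 contribute zero (depth or velocity is 0).
Q = Σ qᵢ = 7.678 m³/s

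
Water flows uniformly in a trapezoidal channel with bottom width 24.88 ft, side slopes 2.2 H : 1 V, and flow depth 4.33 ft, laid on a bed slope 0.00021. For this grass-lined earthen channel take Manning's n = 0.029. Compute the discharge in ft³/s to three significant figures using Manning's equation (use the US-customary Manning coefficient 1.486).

243 ft³/s

A = (b + z·y)·y = (24.88 + 2.2×4.33)×4.33 = 149.0 ft²
P = b + 2y√(1+z²) = 24.88 + 2×4.33×√(1+2.2²) = 45.81 ft
R = A/P = 149.0/45.81 = 3.252 ft
Q = (1.486/n)·A·R^(2/3)·S^(1/2) = (1.486/0.029) × 149.0 × 3.252^(2/3) × 0.00021^(1/2) = 242.8 ft³/s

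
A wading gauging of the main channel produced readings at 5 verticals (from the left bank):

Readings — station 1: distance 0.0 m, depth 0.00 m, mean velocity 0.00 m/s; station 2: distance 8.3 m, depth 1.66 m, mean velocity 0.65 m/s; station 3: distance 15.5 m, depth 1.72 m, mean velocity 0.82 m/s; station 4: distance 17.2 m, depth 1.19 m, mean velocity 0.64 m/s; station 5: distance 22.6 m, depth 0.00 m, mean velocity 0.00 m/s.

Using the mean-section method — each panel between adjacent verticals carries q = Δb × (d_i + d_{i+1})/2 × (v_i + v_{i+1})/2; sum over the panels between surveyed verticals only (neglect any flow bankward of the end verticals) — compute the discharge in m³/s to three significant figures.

Panel 1-2: Δb = 8.3 m, d̄ = (0.00+1.66)/2 = 0.83, v̄ = (0.00+0.65)/2 = 0.325 → q = 8.3×0.83×0.325 = 2.239 m³/s
Panel 2-3: Δb = 7.2 m, d̄ = (1.66+1.72)/2 = 1.69, v̄ = (0.65+0.82)/2 = 0.735 → q = 7.2×1.69×0.735 = 8.943 m³/s
Panel 3-4: Δb = 1.7 m, d̄ = (1.72+1.19)/2 = 1.455, v̄ = (0.82+0.64)/2 = 0.73 → q = 1.7×1.455×0.73 = 1.806 m³/s
Panel 4-5: Δb = 5.4 m, d̄ = (1.19+0.00)/2 = 0.595, v̄ = (0.64+0.00)/2 = 0.32 → q = 5.4×0.595×0.32 = 1.028 m³/s
Q = Σ q = 14.02 m³/s

14.0 m³/s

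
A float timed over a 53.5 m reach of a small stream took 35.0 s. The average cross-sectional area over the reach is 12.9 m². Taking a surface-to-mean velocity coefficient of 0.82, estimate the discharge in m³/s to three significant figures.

v_surface = L / t̄ = 53.5 / 35 = 1.529 m/s
v_mean = 0.82 × 1.529 = 1.253 m/s
Q = A × v_mean = 12.9 × 1.253 = 16.17 m³/s

16.2 m³/s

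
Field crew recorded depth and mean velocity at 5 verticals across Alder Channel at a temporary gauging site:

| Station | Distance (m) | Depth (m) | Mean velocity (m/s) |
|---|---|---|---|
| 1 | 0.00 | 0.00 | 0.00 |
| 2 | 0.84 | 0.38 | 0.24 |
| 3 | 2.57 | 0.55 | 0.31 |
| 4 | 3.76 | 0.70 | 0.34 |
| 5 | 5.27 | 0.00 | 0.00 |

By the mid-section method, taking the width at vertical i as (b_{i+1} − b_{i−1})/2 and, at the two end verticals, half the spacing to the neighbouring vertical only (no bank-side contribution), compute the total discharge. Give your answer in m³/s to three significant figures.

w_2 = (2.57 − 0.00)/2 = 1.285 m; q_2 = 0.24 × 0.38 × 1.285 = 0.1172 m³/s
w_3 = (3.76 − 0.84)/2 = 1.46 m; q_3 = 0.31 × 0.55 × 1.46 = 0.2489 m³/s
w_4 = (5.27 − 2.57)/2 = 1.35 m; q_4 = 0.34 × 0.70 × 1.35 = 0.3213 m³/s
Stations 1, 5 contribute zero (depth or velocity is 0).
Q = Σ qᵢ = 0.6874 m³/s

0.687 m³/s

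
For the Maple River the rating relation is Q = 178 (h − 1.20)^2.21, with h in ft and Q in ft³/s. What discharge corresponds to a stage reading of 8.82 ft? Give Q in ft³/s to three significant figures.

Q = 178 × (8.82 − 1.20)^2.21 = 178 × 7.62^2.21 = 15830 ft³/s

15800 ft³/s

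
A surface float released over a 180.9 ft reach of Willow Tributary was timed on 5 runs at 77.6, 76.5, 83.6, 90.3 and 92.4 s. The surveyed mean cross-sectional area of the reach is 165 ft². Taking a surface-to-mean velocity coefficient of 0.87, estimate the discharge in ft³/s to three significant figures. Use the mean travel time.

309 ft³/s

t̄ = (77.6 + 76.5 + 83.6 + 90.3 + 92.4) / 5 = 84.08 s
v_surface = L / t̄ = 180.9 / 84.08 = 2.152 ft/s
v_mean = 0.87 × 2.152 = 1.872 ft/s
Q = A × v_mean = 165 × 1.872 = 308.9 ft³/s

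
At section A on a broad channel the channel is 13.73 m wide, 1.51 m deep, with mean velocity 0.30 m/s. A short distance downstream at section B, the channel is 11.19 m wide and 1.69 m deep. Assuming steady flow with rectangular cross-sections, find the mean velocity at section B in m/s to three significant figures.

Q = A₁V₁ = (13.73×1.51) × 0.30 = 6.220 m³/s
A₂ = 11.19 × 1.69 = 18.91 m²
V₂ = Q/A₂ = 6.220/18.91 = 0.3289 m/s

0.329 m/s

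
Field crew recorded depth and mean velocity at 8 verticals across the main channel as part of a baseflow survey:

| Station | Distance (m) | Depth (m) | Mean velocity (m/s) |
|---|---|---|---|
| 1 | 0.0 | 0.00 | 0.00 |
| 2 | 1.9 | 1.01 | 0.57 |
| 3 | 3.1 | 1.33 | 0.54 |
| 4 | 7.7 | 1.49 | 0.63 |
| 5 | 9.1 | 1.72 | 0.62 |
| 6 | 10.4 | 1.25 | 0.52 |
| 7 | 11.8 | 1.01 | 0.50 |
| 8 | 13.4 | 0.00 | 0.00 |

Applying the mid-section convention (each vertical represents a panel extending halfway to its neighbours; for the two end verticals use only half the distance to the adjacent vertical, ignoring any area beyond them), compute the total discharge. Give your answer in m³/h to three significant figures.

w_2 = (3.1 − 0.0)/2 = 1.55 m; q_2 = 0.57 × 1.01 × 1.55 = 0.8923 m³/s
w_3 = (7.7 − 1.9)/2 = 2.9 m; q_3 = 0.54 × 1.33 × 2.9 = 2.083 m³/s
w_4 = (9.1 − 3.1)/2 = 3 m; q_4 = 0.63 × 1.49 × 3 = 2.816 m³/s
w_5 = (10.4 − 7.7)/2 = 1.35 m; q_5 = 0.62 × 1.72 × 1.35 = 1.440 m³/s
w_6 = (11.8 − 9.1)/2 = 1.35 m; q_6 = 0.52 × 1.25 × 1.35 = 0.8775 m³/s
w_7 = (13.4 − 10.4)/2 = 1.5 m; q_7 = 0.50 × 1.01 × 1.5 = 0.7575 m³/s
Stations 1, 8 contribute zero (depth or velocity is 0).
Q = Σ qᵢ = 8.866 m³/s
= 8.866 × 3600 = 31920 m³/h

31900 m³/h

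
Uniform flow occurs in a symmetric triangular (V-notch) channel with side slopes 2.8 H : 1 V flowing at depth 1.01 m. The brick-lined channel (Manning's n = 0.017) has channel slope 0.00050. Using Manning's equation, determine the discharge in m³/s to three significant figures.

2.29 m³/s

A = z·y² = 2.8×1.01² = 2.856 m²
P = 2y√(1+z²) = 2×1.01×√(1+2.8²) = 6.006 m
R = A/P = 2.856/6.006 = 0.4756 m
Q = (1/n)·A·R^(2/3)·S^(1/2) = (1/0.017) × 2.856 × 0.4756^(2/3) × 0.00050^(1/2) = 2.289 m³/s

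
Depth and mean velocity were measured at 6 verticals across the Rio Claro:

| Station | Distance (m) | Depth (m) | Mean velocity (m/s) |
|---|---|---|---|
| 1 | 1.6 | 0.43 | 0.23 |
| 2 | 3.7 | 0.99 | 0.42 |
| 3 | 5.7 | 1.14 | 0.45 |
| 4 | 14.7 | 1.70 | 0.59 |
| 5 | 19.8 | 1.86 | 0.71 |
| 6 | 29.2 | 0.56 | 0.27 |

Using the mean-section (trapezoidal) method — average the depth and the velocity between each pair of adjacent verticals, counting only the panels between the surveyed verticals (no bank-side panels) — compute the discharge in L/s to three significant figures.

19500 L/s

Panel 1-2: Δb = 2.1 m, d̄ = (0.43+0.99)/2 = 0.71, v̄ = (0.23+0.42)/2 = 0.325 → q = 2.1×0.71×0.325 = 0.4846 m³/s
Panel 2-3: Δb = 2 m, d̄ = (0.99+1.14)/2 = 1.065, v̄ = (0.42+0.45)/2 = 0.435 → q = 2×1.065×0.435 = 0.9266 m³/s
Panel 3-4: Δb = 9 m, d̄ = (1.14+1.70)/2 = 1.42, v̄ = (0.45+0.59)/2 = 0.52 → q = 9×1.42×0.52 = 6.646 m³/s
Panel 4-5: Δb = 5.1 m, d̄ = (1.70+1.86)/2 = 1.78, v̄ = (0.59+0.71)/2 = 0.65 → q = 5.1×1.78×0.65 = 5.901 m³/s
Panel 5-6: Δb = 9.4 m, d̄ = (1.86+0.56)/2 = 1.21, v̄ = (0.71+0.27)/2 = 0.49 → q = 9.4×1.21×0.49 = 5.573 m³/s
Q = Σ q = 19.53 m³/s
= 19.53 × 1000 = 19530 L/s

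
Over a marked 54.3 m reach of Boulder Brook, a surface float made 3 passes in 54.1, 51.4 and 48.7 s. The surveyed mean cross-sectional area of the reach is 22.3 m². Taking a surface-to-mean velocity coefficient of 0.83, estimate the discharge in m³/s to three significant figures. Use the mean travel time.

19.6 m³/s

t̄ = (54.1 + 51.4 + 48.7) / 3 = 51.4 s
v_surface = L / t̄ = 54.3 / 51.4 = 1.056 m/s
v_mean = 0.83 × 1.056 = 0.8768 m/s
Q = A × v_mean = 22.3 × 0.8768 = 19.55 m³/s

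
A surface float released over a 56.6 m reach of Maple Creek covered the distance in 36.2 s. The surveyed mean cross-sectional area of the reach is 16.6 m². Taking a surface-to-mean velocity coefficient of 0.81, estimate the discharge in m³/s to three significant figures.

21.0 m³/s

v_surface = L / t̄ = 56.6 / 36.2 = 1.564 m/s
v_mean = 0.81 × 1.564 = 1.266 m/s
Q = A × v_mean = 16.6 × 1.266 = 21.02 m³/s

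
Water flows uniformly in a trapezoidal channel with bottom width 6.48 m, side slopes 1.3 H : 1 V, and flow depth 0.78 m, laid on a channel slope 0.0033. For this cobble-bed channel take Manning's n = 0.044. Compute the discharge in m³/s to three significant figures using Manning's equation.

5.71 m³/s

A = (b + z·y)·y = (6.48 + 1.3×0.78)×0.78 = 5.845 m²
P = b + 2y√(1+z²) = 6.48 + 2×0.78×√(1+1.3²) = 9.039 m
R = A/P = 5.845/9.039 = 0.6467 m
Q = (1/n)·A·R^(2/3)·S^(1/2) = (1/0.044) × 5.845 × 0.6467^(2/3) × 0.0033^(1/2) = 5.707 m³/s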